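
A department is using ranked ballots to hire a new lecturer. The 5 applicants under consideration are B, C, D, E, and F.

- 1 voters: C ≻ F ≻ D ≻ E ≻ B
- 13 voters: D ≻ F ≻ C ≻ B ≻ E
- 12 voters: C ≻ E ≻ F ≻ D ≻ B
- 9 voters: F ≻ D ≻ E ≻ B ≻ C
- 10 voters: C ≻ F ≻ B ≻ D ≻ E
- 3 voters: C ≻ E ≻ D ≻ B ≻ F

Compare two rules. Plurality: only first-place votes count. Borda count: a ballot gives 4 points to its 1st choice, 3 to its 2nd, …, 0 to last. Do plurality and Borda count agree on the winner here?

No

Plurality first-place counts: B 0, C 26, D 13, E 0, F 9 → C.
Borda totals: B 45, C 130, D 109, E 64, F 132 → F.
The two rules disagree: plurality picks C, Borda picks F.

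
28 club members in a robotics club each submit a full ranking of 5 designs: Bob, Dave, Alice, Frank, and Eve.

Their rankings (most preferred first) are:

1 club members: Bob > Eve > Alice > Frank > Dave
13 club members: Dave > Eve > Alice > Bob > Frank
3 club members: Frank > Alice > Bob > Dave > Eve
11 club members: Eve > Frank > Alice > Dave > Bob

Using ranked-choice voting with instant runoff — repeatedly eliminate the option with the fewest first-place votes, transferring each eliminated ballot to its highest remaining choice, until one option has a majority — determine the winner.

Round 1: Dave 13, Eve 11, Frank 3, Bob 1, Alice 0. Alice has the fewest and is eliminated.
Round 2: Dave 13, Eve 11, Frank 3, Bob 1. Bob has the fewest and is eliminated.
Round 3: Dave 13, Eve 12, Frank 3. Frank has the fewest and is eliminated.
Round 4: Dave 16, Eve 12. Dave has a majority.

Dave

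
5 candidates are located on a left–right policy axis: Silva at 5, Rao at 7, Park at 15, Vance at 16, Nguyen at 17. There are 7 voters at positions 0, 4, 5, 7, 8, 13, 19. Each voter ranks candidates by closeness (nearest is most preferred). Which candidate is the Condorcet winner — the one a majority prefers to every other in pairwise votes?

Rao

With single-peaked preferences on a line, the Condorcet winner is the candidate closest to the median voter.
The median voter (position 7) is closest to Rao at 7.
Check: Rao vs Nguyen — voters closer to Rao: 5 of 7.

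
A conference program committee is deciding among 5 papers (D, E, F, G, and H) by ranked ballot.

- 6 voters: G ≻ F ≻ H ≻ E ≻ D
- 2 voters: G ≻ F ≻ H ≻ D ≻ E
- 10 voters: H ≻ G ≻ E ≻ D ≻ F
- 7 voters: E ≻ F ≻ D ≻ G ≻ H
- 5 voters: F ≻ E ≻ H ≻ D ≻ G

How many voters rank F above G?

12

Ballots ranking F above G: 7+5 = 12.
Ballots ranking G above F: 6+2+10 = 18.
So 12 of 30 voters prefer F to G.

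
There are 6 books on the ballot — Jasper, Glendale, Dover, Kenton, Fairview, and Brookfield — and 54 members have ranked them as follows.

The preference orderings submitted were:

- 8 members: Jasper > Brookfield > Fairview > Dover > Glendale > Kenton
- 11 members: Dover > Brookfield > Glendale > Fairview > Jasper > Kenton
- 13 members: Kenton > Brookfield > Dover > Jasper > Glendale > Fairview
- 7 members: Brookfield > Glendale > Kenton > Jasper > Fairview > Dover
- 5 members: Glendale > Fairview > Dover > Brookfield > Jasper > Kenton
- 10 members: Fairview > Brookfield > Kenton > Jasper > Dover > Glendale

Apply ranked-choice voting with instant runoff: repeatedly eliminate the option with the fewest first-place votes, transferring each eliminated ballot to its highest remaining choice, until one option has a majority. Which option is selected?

Fairview

Round 1: Kenton 13, Dover 11, Fairview 10, Jasper 8, Brookfield 7, Glendale 5. Glendale has the fewest and is eliminated.
Round 2: Fairview 15, Kenton 13, Dover 11, Jasper 8, Brookfield 7. Brookfield has the fewest and is eliminated.
Round 3: Kenton 20, Fairview 15, Dover 11, Jasper 8. Jasper has the fewest and is eliminated.
Round 4: Fairview 23, Kenton 20, Dover 11. Dover has the fewest and is eliminated.
Round 5: Fairview 34, Kenton 20. Fairview has a majority.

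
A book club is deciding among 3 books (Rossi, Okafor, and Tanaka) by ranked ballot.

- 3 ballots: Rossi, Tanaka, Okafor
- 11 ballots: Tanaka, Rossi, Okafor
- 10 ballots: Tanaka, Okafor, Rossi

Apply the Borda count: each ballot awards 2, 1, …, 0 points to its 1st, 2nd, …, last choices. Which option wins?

Tanaka

Borda scores:
  Rossi: 3·2 + 11·1 + 10·0 = 17
  Okafor: 3·0 + 11·0 + 10·1 = 10
  Tanaka: 3·1 + 11·2 + 10·2 = 45
Tanaka has the highest total.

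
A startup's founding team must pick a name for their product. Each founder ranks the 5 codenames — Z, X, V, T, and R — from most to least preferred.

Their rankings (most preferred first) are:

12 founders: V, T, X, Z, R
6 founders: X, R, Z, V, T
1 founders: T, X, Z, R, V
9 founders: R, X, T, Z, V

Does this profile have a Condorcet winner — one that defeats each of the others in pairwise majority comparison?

Head-to-head results (28 voters total):
Z vs X: X wins 28–0.
Z vs V: Z wins 16–12.
Z vs T: T wins 22–6.
Z vs R: R wins 15–13.
X vs V: X wins 16–12.
X vs T: X wins 15–13.
X vs R: X wins 19–9.
V vs T: V wins 18–10.
V vs R: R wins 16–12.
T vs R: R wins 15–13.
X beats each rival — Z (28–0), V (16–12), T (15–13), R (19–9) — so X is the Condorcet winner.

Yes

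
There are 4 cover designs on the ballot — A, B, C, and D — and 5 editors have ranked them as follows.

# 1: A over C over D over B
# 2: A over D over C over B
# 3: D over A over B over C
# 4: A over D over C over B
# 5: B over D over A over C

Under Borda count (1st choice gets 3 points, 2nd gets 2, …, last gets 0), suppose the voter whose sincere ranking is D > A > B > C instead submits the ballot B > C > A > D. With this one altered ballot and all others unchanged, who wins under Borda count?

Borda totals with the altered ballot: A 11, B 6, C 6, D 7.
The winner is unchanged: still A.

A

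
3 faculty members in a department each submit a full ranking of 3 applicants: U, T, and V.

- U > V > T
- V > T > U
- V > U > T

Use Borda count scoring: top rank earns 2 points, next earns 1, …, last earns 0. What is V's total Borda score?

Borda scores:
  U: 2 + 0 + 1 = 3
  T: 0 + 1 + 0 = 1
  V: 1 + 2 + 2 = 5

5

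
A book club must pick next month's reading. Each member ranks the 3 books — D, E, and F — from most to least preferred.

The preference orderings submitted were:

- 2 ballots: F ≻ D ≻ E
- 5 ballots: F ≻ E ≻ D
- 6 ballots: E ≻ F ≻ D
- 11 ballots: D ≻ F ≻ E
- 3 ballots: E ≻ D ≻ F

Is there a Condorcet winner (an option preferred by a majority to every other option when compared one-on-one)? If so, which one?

Head-to-head results (27 voters total):
D vs E: E wins 14–13.
D vs F: D wins 14–13.
E vs F: F wins 18–9.
No candidate beats all others: D beats F beats E beats D, a majority cycle.

None — there is no Condorcet winner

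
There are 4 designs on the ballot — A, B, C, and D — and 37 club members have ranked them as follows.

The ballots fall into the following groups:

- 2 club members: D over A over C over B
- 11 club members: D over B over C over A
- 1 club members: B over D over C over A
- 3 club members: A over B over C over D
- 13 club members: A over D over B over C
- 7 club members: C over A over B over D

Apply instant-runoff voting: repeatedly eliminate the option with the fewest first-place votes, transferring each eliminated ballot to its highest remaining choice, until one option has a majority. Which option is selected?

Round 1: A 16, D 13, C 7, B 1. B has the fewest and is eliminated.
Round 2: A 16, D 14, C 7. C has the fewest and is eliminated.
Round 3: A 23, D 14. A has a majority.

A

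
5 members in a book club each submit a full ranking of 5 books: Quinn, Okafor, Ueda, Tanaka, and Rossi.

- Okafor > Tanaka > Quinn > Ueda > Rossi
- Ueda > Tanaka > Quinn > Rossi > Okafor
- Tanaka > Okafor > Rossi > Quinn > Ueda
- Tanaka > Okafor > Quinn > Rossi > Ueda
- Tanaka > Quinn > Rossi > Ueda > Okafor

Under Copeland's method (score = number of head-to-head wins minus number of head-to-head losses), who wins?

Tanaka

Pairwise results:
  Quinn vs Okafor: Okafor wins 3–2.
  Quinn vs Ueda: Quinn wins 4–1.
  Quinn vs Tanaka: Tanaka wins 5–0.
  Quinn vs Rossi: Quinn wins 4–1.
  Okafor vs Ueda: Okafor wins 3–2.
  Okafor vs Tanaka: Tanaka wins 4–1.
  Okafor vs Rossi: Okafor wins 3–2.
  Ueda vs Tanaka: Tanaka wins 4–1.
  Ueda vs Rossi: Rossi wins 3–2.
  Tanaka vs Rossi: Tanaka wins 5–0.
Copeland scores (wins − losses):
  Quinn: 2 − 2 = 0
  Okafor: 3 − 1 = 2
  Ueda: 0 − 4 = -4
  Tanaka: 4 − 0 = 4
  Rossi: 1 − 3 = -2
Tanaka has the best Copeland score.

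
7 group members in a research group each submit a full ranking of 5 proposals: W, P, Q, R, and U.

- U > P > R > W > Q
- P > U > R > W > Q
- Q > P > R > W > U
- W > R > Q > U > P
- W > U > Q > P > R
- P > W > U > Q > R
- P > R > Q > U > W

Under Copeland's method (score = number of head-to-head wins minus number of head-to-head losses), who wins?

P

Pairwise results:
  W vs P: P wins 5–2.
  W vs Q: W wins 5–2.
  W vs R: R wins 4–3.
  W vs U: W wins 4–3.
  P vs Q: P wins 4–3.
  P vs R: P wins 6–1.
  P vs U: P wins 4–3.
  Q vs R: R wins 4–3.
  Q vs U: U wins 4–3.
  R vs U: U wins 4–3.
Copeland scores (wins − losses):
  W: 2 − 2 = 0
  P: 4 − 0 = 4
  Q: 0 − 4 = -4
  R: 2 − 2 = 0
  U: 2 − 2 = 0
P has the best Copeland score.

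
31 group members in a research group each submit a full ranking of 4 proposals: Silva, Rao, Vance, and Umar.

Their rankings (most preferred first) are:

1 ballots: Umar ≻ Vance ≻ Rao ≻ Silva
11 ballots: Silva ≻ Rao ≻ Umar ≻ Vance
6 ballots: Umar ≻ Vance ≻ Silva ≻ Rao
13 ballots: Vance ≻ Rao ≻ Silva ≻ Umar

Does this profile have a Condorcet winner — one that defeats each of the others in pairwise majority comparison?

Head-to-head results (31 voters total):
Silva vs Rao: Silva wins 17–14.
Silva vs Vance: Vance wins 20–11.
Silva vs Umar: Silva wins 24–7.
Rao vs Vance: Vance wins 20–11.
Rao vs Umar: Rao wins 24–7.
Vance vs Umar: Umar wins 18–13.
No candidate beats all others: Silva beats Umar beats Vance beats Silva, a majority cycle.

No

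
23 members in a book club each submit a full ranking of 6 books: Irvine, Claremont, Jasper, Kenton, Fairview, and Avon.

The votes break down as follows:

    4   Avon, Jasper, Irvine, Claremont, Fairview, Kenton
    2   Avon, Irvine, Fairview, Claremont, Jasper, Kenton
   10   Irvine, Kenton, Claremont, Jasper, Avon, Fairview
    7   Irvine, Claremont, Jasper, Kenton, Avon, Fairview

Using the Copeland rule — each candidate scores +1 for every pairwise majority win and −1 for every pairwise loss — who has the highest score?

Irvine

Pairwise results:
  Irvine vs Claremont: Irvine wins 23–0.
  Irvine vs Jasper: Irvine wins 19–4.
  Irvine vs Kenton: Irvine wins 23–0.
  Irvine vs Fairview: Irvine wins 23–0.
  Irvine vs Avon: Irvine wins 17–6.
  Claremont vs Jasper: Claremont wins 19–4.
  Claremont vs Kenton: Claremont wins 13–10.
  Claremont vs Fairview: Claremont wins 21–2.
  Claremont vs Avon: Claremont wins 17–6.
  Jasper vs Kenton: Jasper wins 13–10.
  Jasper vs Fairview: Jasper wins 21–2.
  Jasper vs Avon: Jasper wins 17–6.
  Kenton vs Fairview: Kenton wins 17–6.
  Kenton vs Avon: Kenton wins 17–6.
  Fairview vs Avon: Avon wins 23–0.
Copeland scores (wins − losses):
  Irvine: 5 − 0 = 5
  Claremont: 4 − 1 = 3
  Jasper: 3 − 2 = 1
  Kenton: 2 − 3 = -1
  Fairview: 0 − 5 = -5
  Avon: 1 − 4 = -3
Irvine has the best Copeland score.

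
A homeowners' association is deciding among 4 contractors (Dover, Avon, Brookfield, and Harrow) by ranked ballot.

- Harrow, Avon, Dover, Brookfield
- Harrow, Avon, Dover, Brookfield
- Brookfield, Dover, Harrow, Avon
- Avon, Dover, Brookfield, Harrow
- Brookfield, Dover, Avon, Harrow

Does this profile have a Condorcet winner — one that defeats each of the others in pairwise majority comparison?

Head-to-head results (5 voters total):
Dover vs Avon: Avon wins 3–2.
Dover vs Brookfield: Dover wins 3–2.
Dover vs Harrow: Dover wins 3–2.
Avon vs Brookfield: Avon wins 3–2.
Avon vs Harrow: Harrow wins 3–2.
Brookfield vs Harrow: Brookfield wins 3–2.
No candidate beats all others: Dover beats Harrow beats Avon beats Dover, a majority cycle.

No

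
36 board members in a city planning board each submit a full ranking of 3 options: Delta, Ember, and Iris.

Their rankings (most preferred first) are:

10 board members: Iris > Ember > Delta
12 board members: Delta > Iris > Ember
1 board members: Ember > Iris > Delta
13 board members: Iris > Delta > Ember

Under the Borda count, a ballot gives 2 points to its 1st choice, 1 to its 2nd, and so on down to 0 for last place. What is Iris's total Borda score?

59

Borda scores:
  Delta: 10·0 + 12·2 + 0 + 13·1 = 37
  Ember: 10·1 + 12·0 + 2 + 13·0 = 12
  Iris: 10·2 + 12·1 + 1 + 13·2 = 59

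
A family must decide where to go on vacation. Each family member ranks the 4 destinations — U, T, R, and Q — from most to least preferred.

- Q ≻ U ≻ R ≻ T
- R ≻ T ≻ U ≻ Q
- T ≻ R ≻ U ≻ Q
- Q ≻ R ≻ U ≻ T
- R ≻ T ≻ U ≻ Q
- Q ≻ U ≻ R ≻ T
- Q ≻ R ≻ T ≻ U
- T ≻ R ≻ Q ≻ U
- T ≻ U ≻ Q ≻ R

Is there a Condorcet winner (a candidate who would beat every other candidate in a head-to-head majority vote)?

Head-to-head results (9 voters total):
U vs T: T wins 6–3.
U vs R: R wins 6–3.
U vs Q: Q wins 5–4.
T vs R: R wins 6–3.
T vs Q: T wins 5–4.
R vs Q: Q wins 5–4.
No candidate beats all others: T beats Q beats R beats T, a majority cycle.

No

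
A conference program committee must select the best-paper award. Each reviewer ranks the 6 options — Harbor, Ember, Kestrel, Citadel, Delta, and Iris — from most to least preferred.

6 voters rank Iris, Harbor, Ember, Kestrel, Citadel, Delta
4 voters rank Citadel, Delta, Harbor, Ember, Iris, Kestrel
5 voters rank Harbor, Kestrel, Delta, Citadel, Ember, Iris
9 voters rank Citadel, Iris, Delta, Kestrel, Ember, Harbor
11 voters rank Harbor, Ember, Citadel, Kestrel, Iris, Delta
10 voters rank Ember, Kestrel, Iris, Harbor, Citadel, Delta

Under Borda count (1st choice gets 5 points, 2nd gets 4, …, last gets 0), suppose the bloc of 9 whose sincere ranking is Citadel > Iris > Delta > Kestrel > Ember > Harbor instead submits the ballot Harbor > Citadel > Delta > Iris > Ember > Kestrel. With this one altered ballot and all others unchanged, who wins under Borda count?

Borda totals with the altered ballot: Harbor 181, Ember 134, Kestrel 94, Citadel 115, Delta 58, Iris 93.
The winner is unchanged: still Harbor.

Harbor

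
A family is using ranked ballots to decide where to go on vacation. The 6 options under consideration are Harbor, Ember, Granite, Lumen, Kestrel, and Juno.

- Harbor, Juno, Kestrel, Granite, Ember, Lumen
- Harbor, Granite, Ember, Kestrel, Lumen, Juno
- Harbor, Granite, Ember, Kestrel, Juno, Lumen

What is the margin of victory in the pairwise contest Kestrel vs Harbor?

3

Ballots ranking Kestrel above Harbor: 0.
Ballots ranking Harbor above Kestrel: 3.
Harbor wins 3–0, a margin of 3.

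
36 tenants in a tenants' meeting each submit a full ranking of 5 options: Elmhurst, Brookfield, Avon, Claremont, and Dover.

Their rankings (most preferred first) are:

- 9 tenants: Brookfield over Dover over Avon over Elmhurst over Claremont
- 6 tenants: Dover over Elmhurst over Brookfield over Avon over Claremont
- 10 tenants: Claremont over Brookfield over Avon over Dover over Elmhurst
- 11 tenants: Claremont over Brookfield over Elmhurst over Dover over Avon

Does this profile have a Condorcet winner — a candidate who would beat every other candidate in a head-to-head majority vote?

Head-to-head results (36 voters total):
Elmhurst vs Brookfield: Brookfield wins 30–6.
Elmhurst vs Avon: Avon wins 19–17.
Elmhurst vs Claremont: Claremont wins 21–15.
Elmhurst vs Dover: Dover wins 25–11.
Brookfield vs Avon: Brookfield wins 36–0.
Brookfield vs Claremont: Claremont wins 21–15.
Brookfield vs Dover: Brookfield wins 30–6.
Avon vs Claremont: Claremont wins 21–15.
Avon vs Dover: Dover wins 26–10.
Claremont vs Dover: Claremont wins 21–15.
Claremont beats each rival — Elmhurst (21–15), Brookfield (21–15), Avon (21–15), Dover (21–15) — so Claremont is the Condorcet winner.

Yes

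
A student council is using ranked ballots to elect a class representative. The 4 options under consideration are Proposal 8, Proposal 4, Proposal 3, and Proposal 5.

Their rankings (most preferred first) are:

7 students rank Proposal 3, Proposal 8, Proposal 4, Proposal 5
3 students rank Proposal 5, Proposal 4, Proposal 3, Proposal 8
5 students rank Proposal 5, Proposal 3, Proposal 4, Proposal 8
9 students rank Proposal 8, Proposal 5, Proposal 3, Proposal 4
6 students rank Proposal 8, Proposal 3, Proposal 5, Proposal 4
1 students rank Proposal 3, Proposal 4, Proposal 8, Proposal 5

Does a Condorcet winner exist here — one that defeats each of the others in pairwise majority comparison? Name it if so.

Head-to-head results (31 voters total):
Proposal 8 vs Proposal 4: Proposal 8 wins 22–9.
Proposal 8 vs Proposal 3: Proposal 3 wins 16–15.
Proposal 8 vs Proposal 5: Proposal 8 wins 23–8.
Proposal 4 vs Proposal 3: Proposal 3 wins 28–3.
Proposal 4 vs Proposal 5: Proposal 5 wins 23–8.
Proposal 3 vs Proposal 5: Proposal 5 wins 17–14.
No candidate beats all others: Proposal 8 beats Proposal 5 beats Proposal 3 beats Proposal 8, a majority cycle.

No Condorcet winner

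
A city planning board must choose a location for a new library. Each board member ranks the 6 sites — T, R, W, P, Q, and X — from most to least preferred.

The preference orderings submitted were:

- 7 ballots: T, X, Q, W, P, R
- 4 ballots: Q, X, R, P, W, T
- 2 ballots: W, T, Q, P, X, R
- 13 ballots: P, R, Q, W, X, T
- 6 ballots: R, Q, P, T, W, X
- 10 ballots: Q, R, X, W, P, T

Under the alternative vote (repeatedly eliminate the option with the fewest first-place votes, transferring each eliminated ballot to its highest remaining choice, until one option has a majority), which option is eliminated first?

X

Round 1: Q 14, P 13, T 7, R 6, W 2, X 0. X has the fewest and is eliminated.
Round 2: Q 14, P 13, T 7, R 6, W 2. W has the fewest and is eliminated.
Round 3: Q 14, P 13, T 9, R 6. R has the fewest and is eliminated.
Round 4: Q 20, P 13, T 9. T has the fewest and is eliminated.
Round 5: Q 29, P 13. Q has a majority.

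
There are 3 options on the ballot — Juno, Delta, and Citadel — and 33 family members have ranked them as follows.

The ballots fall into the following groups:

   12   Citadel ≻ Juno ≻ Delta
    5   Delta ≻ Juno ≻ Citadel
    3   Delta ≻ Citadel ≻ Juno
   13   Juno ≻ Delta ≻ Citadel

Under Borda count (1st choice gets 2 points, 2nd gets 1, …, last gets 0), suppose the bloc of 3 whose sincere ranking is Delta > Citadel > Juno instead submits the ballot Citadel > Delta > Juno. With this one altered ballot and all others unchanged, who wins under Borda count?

Borda totals with the altered ballot: Juno 43, Delta 26, Citadel 30.
The winner is unchanged: still Juno.

Juno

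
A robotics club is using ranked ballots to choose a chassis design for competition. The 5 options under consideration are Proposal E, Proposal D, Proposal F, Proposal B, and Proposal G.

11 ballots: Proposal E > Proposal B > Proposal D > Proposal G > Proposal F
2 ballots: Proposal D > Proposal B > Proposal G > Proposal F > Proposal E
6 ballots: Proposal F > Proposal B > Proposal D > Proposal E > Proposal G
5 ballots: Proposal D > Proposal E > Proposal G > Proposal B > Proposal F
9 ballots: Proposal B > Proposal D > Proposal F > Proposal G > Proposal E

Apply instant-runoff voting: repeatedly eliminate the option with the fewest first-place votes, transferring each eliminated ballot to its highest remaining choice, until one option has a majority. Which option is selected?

Round 1: Proposal E 11, Proposal B 9, Proposal D 7, Proposal F 6, Proposal G 0. Proposal G has the fewest and is eliminated.
Round 2: Proposal E 11, Proposal B 9, Proposal D 7, Proposal F 6. Proposal F has the fewest and is eliminated.
Round 3: Proposal B 15, Proposal E 11, Proposal D 7. Proposal D has the fewest and is eliminated.
Round 4: Proposal B 17, Proposal E 16. Proposal B has a majority.

Proposal B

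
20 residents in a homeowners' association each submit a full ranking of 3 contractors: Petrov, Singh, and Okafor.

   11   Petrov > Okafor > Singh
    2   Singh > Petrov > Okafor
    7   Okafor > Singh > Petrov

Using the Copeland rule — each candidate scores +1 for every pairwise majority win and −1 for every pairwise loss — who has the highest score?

Petrov

Pairwise results:
  Petrov vs Singh: Petrov wins 11–9.
  Petrov vs Okafor: Petrov wins 13–7.
  Singh vs Okafor: Okafor wins 18–2.
Copeland scores (wins − losses):
  Petrov: 2 − 0 = 2
  Singh: 0 − 2 = -2
  Okafor: 1 − 1 = 0
Petrov has the best Copeland score.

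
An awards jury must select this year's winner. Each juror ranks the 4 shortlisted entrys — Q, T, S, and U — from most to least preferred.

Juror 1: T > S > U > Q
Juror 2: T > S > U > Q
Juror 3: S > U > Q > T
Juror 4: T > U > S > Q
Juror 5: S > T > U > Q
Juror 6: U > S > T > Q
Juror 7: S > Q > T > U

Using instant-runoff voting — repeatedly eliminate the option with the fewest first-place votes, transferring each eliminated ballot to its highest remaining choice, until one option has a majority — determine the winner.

Round 1: T 3, S 3, U 1, Q 0. Q has the fewest and is eliminated.
Round 2: T 3, S 3, U 1. U has the fewest and is eliminated.
Round 3: S 4, T 3. S has a majority.

S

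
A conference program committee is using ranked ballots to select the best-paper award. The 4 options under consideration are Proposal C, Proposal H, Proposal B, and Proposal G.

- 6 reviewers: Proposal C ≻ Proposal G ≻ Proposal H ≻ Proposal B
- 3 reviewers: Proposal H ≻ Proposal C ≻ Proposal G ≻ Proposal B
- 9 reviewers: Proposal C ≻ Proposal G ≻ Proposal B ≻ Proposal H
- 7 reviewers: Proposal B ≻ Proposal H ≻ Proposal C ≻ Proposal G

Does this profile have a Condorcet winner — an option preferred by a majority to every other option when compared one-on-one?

Yes

Head-to-head results (25 voters total):
Proposal C vs Proposal H: Proposal C wins 15–10.
Proposal C vs Proposal B: Proposal C wins 18–7.
Proposal C vs Proposal G: Proposal C wins 25–0.
Proposal H vs Proposal B: Proposal B wins 16–9.
Proposal H vs Proposal G: Proposal G wins 15–10.
Proposal B vs Proposal G: Proposal G wins 18–7.
Proposal C beats each rival — Proposal H (15–10), Proposal B (18–7), Proposal G (25–0) — so Proposal C is the Condorcet winner.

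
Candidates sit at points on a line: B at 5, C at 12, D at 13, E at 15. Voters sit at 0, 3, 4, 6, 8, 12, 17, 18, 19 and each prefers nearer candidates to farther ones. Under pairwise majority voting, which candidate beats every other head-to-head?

B

With single-peaked preferences on a line, the Condorcet winner is the candidate closest to the median voter.
The median voter (position 8) is closest to B at 5.
Check: B vs E — voters closer to B: 5 of 9.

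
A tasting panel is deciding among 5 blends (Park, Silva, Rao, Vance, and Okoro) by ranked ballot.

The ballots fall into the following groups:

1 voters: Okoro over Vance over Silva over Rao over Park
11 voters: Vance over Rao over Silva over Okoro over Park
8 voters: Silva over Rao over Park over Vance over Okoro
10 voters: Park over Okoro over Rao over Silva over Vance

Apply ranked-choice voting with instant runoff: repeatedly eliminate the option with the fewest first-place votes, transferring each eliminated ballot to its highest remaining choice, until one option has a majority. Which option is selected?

Round 1: Vance 11, Park 10, Silva 8, Okoro 1, Rao 0. Rao has the fewest and is eliminated.
Round 2: Vance 11, Park 10, Silva 8, Okoro 1. Okoro has the fewest and is eliminated.
Round 3: Vance 12, Park 10, Silva 8. Silva has the fewest and is eliminated.
Round 4: Park 18, Vance 12. Park has a majority.

Park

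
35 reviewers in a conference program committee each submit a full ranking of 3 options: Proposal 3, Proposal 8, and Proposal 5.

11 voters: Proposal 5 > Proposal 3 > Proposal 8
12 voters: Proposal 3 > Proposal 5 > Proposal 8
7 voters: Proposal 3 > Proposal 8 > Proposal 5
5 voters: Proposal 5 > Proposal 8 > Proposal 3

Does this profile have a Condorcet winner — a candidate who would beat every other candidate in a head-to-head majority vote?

Yes

Head-to-head results (35 voters total):
Proposal 3 vs Proposal 8: Proposal 3 wins 30–5.
Proposal 3 vs Proposal 5: Proposal 3 wins 19–16.
Proposal 8 vs Proposal 5: Proposal 5 wins 28–7.
Proposal 3 beats each rival — Proposal 8 (30–5), Proposal 5 (19–16) — so Proposal 3 is the Condorcet winner.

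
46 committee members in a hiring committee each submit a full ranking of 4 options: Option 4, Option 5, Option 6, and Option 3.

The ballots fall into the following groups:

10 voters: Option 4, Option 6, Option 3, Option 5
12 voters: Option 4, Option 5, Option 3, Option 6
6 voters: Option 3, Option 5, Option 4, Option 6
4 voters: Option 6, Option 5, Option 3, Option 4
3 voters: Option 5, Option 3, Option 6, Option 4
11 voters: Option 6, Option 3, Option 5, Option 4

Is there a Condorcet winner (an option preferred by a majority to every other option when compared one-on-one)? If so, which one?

Head-to-head results (46 voters total):
Option 4 vs Option 5: Option 5 wins 24–22.
Option 4 vs Option 6: Option 4 wins 28–18.
Option 4 vs Option 3: Option 3 wins 24–22.
Option 5 vs Option 6: Option 6 wins 25–21.
Option 5 vs Option 3: Option 3 wins 27–19.
Option 6 vs Option 3: Option 6 wins 25–21.
No candidate beats all others: Option 4 beats Option 6 beats Option 5 beats Option 4, a majority cycle.

There is no Condorcet winner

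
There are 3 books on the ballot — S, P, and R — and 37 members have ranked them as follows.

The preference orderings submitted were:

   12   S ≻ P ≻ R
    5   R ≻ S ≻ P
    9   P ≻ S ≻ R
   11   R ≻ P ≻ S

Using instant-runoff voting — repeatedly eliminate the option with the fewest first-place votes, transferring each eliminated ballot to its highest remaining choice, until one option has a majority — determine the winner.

Round 1: R 16, S 12, P 9. P has the fewest and is eliminated.
Round 2: S 21, R 16. S has a majority.

S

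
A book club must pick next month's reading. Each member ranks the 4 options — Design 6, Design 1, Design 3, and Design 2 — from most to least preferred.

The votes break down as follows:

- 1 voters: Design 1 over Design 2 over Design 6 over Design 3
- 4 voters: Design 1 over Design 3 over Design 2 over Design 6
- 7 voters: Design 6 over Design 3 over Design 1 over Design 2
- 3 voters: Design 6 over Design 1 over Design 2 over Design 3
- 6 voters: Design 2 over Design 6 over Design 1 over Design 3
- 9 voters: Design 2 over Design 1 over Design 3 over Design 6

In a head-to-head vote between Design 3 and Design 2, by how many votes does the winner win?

Ballots ranking Design 3 above Design 2: 4+7 = 11.
Ballots ranking Design 2 above Design 3: 1+3+6+9 = 19.
Design 2 wins 19–11, a margin of 8.

8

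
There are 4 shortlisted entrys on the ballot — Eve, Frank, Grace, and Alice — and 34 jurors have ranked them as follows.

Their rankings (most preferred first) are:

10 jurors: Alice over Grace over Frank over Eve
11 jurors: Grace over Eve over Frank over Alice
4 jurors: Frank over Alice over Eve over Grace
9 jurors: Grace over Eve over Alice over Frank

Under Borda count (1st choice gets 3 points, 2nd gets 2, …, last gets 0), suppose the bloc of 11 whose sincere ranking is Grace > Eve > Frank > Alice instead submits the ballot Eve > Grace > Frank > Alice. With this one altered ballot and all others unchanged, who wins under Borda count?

Grace

Borda totals with the altered ballot: Eve 55, Frank 33, Grace 69, Alice 47.
The winner is unchanged: still Grace.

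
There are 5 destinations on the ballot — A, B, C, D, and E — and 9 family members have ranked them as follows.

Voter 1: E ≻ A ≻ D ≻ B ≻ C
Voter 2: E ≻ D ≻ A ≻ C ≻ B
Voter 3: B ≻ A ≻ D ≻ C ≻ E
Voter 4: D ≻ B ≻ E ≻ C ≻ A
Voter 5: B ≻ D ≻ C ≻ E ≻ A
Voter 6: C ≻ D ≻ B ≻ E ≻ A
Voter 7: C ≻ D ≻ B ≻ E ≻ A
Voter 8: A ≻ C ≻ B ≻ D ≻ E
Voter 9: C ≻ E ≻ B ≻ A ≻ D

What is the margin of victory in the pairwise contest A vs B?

Ballots ranking A above B: 3.
Ballots ranking B above A: 6.
B wins 6–3, a margin of 3.

3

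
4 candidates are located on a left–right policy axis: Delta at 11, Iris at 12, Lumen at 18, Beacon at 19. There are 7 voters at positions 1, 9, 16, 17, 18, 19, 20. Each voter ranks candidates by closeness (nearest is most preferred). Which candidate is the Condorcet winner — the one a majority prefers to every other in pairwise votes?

With single-peaked preferences on a line, the Condorcet winner is the candidate closest to the median voter.
The median voter (position 17) is closest to Lumen at 18.
Check: Lumen vs Beacon — voters closer to Lumen: 5 of 7.

Lumen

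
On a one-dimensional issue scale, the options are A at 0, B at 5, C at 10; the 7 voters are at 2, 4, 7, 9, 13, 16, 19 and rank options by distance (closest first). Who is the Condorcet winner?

With single-peaked preferences on a line, the Condorcet winner is the candidate closest to the median voter.
The median voter (position 9) is closest to C at 10.
Check: C vs B — voters closer to C: 4 of 7.

C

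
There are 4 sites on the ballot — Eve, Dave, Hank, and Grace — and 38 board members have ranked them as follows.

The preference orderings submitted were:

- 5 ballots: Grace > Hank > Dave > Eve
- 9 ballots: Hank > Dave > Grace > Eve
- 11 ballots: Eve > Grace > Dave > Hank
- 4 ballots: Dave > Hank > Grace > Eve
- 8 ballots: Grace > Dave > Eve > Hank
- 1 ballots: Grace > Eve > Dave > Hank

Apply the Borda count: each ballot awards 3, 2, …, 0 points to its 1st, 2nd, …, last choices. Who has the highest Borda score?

Grace

Borda scores:
  Eve: 5·0 + 9·0 + 11·3 + 4·0 + 8·1 + 2 = 43
  Dave: 5·1 + 9·2 + 11·1 + 4·3 + 8·2 + 1 = 63
  Hank: 5·2 + 9·3 + 11·0 + 4·2 + 8·0 + 0 = 45
  Grace: 5·3 + 9·1 + 11·2 + 4·1 + 8·3 + 3 = 77
Grace has the highest total.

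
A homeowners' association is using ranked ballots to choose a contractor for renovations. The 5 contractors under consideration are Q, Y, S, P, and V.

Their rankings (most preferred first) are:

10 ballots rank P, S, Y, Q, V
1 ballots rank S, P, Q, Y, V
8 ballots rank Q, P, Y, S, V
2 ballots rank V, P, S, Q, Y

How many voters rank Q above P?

8

Ballots ranking Q above P: 8.
Ballots ranking P above Q: 10+1+2 = 13.
So 8 of 21 voters prefer Q to P.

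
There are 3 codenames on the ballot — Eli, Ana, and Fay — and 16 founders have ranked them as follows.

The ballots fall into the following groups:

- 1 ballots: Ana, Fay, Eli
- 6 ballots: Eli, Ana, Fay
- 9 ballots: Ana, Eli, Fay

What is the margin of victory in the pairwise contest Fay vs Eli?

14

Ballots ranking Fay above Eli: 1.
Ballots ranking Eli above Fay: 6+9 = 15.
Eli wins 15–1, a margin of 14.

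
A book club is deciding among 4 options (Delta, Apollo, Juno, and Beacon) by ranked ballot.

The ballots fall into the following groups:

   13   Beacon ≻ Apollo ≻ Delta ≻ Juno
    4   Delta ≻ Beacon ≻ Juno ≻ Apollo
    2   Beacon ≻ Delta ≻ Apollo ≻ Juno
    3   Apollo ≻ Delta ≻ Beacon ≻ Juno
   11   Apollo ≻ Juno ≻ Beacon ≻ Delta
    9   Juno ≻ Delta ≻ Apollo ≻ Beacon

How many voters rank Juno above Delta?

20

Ballots ranking Juno above Delta: 11+9 = 20.
Ballots ranking Delta above Juno: 13+4+2+3 = 22.
So 20 of 42 voters prefer Juno to Delta.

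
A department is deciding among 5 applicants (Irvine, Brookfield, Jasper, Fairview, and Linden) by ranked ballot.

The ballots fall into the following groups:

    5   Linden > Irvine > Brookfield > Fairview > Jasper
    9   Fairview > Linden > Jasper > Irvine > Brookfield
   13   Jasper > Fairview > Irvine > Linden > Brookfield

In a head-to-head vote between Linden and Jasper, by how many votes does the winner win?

1

Ballots ranking Linden above Jasper: 5+9 = 14.
Ballots ranking Jasper above Linden: 13.
Linden wins 14–13, a margin of 1.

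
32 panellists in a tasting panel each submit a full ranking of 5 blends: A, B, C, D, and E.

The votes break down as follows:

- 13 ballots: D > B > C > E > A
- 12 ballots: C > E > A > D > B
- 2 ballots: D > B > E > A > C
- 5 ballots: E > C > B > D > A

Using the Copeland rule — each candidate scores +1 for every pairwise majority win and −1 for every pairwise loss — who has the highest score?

Pairwise results:
  A vs B: B wins 20–12.
  A vs C: C wins 30–2.
  A vs D: D wins 20–12.
  A vs E: E wins 32–0.
  B vs C: C wins 17–15.
  B vs D: D wins 27–5.
  B vs E: E wins 17–15.
  C vs D: C wins 17–15.
  C vs E: C wins 25–7.
  D vs E: E wins 17–15.
Copeland scores (wins − losses):
  A: 0 − 4 = -4
  B: 1 − 3 = -2
  C: 4 − 0 = 4
  D: 2 − 2 = 0
  E: 3 − 1 = 2
C has the best Copeland score.

C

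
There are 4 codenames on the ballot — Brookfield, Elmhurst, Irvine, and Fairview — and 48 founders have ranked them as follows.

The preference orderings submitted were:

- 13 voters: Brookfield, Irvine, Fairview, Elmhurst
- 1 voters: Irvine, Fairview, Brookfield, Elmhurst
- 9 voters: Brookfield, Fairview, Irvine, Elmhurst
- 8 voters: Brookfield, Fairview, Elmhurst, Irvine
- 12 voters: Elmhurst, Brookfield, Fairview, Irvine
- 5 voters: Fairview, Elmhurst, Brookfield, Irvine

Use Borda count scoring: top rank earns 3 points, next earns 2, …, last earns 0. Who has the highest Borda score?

Borda scores:
  Brookfield: 13·3 + 1 + 9·3 + 8·3 + 12·2 + 5·1 = 120
  Elmhurst: 13·0 + 0 + 9·0 + 8·1 + 12·3 + 5·2 = 54
  Irvine: 13·2 + 3 + 9·1 + 8·0 + 12·0 + 5·0 = 38
  Fairview: 13·1 + 2 + 9·2 + 8·2 + 12·1 + 5·3 = 76
Brookfield has the highest total.

Brookfield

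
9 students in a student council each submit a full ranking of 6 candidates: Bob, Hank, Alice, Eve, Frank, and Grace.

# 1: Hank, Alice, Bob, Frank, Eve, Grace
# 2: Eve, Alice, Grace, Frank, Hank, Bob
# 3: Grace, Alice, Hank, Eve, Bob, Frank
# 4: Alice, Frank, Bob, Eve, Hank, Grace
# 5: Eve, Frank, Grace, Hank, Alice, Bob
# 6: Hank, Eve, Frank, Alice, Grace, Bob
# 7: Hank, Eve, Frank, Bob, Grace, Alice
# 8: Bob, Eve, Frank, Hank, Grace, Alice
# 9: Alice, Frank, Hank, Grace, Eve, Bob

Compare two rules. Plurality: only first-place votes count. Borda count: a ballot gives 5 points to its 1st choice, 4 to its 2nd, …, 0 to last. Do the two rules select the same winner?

Plurality first-place counts: Bob 1, Hank 3, Alice 2, Eve 2, Frank 0, Grace 1 → Hank.
Borda totals: Bob 14, Hank 27, Alice 25, Eve 28, Frank 25, Grace 16 → Eve.
The two rules disagree: plurality picks Hank, Borda picks Eve.

No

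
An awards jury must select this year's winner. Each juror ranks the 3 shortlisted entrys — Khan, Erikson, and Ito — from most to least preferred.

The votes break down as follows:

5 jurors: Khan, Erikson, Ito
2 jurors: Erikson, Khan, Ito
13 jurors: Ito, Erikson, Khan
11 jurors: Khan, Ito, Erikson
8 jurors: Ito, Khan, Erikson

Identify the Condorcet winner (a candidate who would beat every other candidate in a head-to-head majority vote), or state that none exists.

Ito

Head-to-head results (39 voters total):
Khan vs Erikson: Khan wins 24–15.
Khan vs Ito: Ito wins 21–18.
Erikson vs Ito: Ito wins 32–7.
Ito beats each rival — Khan (21–18), Erikson (32–7) — so Ito is the Condorcet winner.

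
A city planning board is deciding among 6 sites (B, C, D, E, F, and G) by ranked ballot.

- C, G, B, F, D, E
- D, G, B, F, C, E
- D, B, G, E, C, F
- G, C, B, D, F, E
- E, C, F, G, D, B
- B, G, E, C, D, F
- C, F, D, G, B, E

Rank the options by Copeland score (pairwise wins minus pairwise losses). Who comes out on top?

G

Pairwise results:
  B vs C: C wins 4–3.
  B vs D: D wins 4–3.
  B vs E: B wins 6–1.
  B vs F: B wins 5–2.
  B vs G: G wins 5–2.
  C vs D: C wins 5–2.
  C vs E: C wins 4–3.
  C vs F: C wins 6–1.
  C vs G: G wins 4–3.
  D vs E: D wins 5–2.
  D vs F: D wins 4–3.
  D vs G: G wins 4–3.
  E vs F: F wins 4–3.
  E vs G: G wins 6–1.
  F vs G: G wins 5–2.
Copeland scores (wins − losses):
  B: 2 − 3 = -1
  C: 4 − 1 = 3
  D: 3 − 2 = 1
  E: 0 − 5 = -5
  F: 1 − 4 = -3
  G: 5 − 0 = 5
G has the best Copeland score.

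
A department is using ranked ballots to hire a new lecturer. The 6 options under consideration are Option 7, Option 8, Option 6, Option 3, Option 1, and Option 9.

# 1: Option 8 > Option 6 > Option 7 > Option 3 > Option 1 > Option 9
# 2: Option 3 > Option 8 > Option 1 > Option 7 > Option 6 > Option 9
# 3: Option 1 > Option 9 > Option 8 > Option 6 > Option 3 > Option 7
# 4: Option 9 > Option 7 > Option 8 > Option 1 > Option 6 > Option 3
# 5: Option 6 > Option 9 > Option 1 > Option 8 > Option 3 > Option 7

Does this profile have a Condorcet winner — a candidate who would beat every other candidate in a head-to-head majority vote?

No

Head-to-head results (5 voters total):
Option 7 vs Option 8: Option 8 wins 4–1.
Option 7 vs Option 6: Option 6 wins 3–2.
Option 7 vs Option 3: Option 3 wins 3–2.
Option 7 vs Option 1: Option 1 wins 3–2.
Option 7 vs Option 9: Option 9 wins 3–2.
Option 8 vs Option 6: Option 8 wins 4–1.
Option 8 vs Option 3: Option 8 wins 4–1.
Option 8 vs Option 1: Option 8 wins 3–2.
Option 8 vs Option 9: Option 9 wins 3–2.
Option 6 vs Option 3: Option 6 wins 4–1.
Option 6 vs Option 1: Option 1 wins 3–2.
Option 6 vs Option 9: Option 6 wins 3–2.
Option 3 vs Option 1: Option 1 wins 3–2.
Option 3 vs Option 9: Option 9 wins 3–2.
Option 1 vs Option 9: Option 1 wins 3–2.
No candidate beats all others: Option 8 beats Option 6 beats Option 9 beats Option 8, a majority cycle.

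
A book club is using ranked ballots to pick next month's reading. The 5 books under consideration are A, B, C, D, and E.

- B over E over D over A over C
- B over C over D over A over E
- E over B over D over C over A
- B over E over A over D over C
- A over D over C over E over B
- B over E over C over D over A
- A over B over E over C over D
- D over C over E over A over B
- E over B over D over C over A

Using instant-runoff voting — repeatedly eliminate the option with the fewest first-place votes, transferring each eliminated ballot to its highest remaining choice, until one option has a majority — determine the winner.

Round 1: B 4, A 2, E 2, D 1, C 0. C has the fewest and is eliminated.
Round 2: B 4, A 2, E 2, D 1. D has the fewest and is eliminated.
Round 3: B 4, E 3, A 2. A has the fewest and is eliminated.
Round 4: B 5, E 4. B has a majority.

B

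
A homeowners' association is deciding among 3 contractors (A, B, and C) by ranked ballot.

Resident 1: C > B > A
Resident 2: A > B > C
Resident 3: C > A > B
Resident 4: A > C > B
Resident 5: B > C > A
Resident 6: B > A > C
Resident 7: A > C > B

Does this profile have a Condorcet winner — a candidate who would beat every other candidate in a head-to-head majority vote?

Yes

Head-to-head results (7 voters total):
A vs B: A wins 4–3.
A vs C: A wins 4–3.
B vs C: C wins 4–3.
A beats each rival — B (4–3), C (4–3) — so A is the Condorcet winner.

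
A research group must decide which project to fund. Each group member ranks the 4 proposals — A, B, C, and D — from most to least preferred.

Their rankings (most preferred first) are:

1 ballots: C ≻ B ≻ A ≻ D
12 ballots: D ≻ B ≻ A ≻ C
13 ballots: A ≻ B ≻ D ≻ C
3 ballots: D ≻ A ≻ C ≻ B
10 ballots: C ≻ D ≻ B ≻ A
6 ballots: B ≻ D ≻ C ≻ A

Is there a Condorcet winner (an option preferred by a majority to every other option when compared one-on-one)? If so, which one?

Head-to-head results (45 voters total):
A vs B: B wins 29–16.
A vs C: A wins 28–17.
A vs D: D wins 31–14.
B vs C: B wins 31–14.
B vs D: D wins 25–20.
C vs D: D wins 34–11.
D beats each rival — A (31–14), B (25–20), C (34–11) — so D is the Condorcet winner.

D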